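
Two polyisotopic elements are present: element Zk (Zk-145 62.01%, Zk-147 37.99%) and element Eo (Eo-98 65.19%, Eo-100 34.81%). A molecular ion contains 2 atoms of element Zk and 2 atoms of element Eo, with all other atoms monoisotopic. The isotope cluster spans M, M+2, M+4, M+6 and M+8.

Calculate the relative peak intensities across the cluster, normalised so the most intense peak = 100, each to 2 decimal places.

Element Zk pattern (n=2): 0.38452401 : 0.47115198 : 0.14432401
Element Eo pattern (n=2): 0.42497361 : 0.45385278 : 0.12117361
Convolve the two distributions (both contribute in 2-u steps):
  M: 0.38452401×0.42497361 = 0.163413
  M+2: 0.38452401×0.45385278 + 0.47115198×0.42497361 = 0.374744
  M+4: 0.38452401×0.12117361 + 0.47115198×0.45385278 + 0.14432401×0.42497361 = 0.321762
  M+6: 0.47115198×0.12117361 + 0.14432401×0.45385278 = 0.122593
  M+8: 0.14432401×0.12117361 = 0.017488
Scale to base peak (0.374744) = 100: 43.61 : 100.00 : 85.86 : 32.71 : 4.67

43.61 : 100.00 : 85.86 : 32.71 : 4.67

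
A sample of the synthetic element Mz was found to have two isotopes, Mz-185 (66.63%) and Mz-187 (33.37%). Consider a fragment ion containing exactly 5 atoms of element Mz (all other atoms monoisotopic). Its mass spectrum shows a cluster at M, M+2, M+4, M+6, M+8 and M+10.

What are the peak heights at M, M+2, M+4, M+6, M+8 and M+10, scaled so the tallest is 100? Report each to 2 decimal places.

The 5 Mz atoms are independent, so intensities follow the terms of (0.6663 + 0.3337)^5.
P(M) = 0.6663^5 = 0.131326
P(M+2) = 5 × 0.6663^4 × 0.3337^1 = 0.328856
P(M+4) = 10 × 0.6663^3 × 0.3337^2 = 0.329399
P(M+6) = 10 × 0.6663^2 × 0.3337^3 = 0.164971
P(M+8) = 5 × 0.6663^1 × 0.3337^4 = 0.041311
P(M+10) = 0.3337^5 = 0.004138
The M+4 peak is largest (0.329399); scaling to 100 gives 39.87 : 99.84 : 100.00 : 50.08 : 12.54 : 1.26.

39.87 : 99.84 : 100.00 : 50.08 : 12.54 : 1.26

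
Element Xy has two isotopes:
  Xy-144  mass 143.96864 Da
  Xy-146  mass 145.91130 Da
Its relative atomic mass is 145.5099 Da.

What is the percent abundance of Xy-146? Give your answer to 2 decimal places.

79.34%

Writing the weighted mean with unknown fraction x of Xy-144:
143.96864·x + 145.91130·(1 − x) = 145.5099
(143.96864 − 145.91130)·x = 145.5099 − 145.91130
x = -0.40140 / -1.94266 = 0.20662 → 20.66% Xy-144, 79.34% Xy-146.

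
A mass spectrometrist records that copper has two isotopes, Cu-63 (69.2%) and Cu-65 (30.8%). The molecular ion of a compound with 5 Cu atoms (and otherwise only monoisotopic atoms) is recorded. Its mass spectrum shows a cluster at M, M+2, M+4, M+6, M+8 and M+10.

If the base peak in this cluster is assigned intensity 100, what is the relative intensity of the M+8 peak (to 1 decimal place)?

8.8

Term probabilities: M 0.1587, M+2 0.3531, M+4 0.3144, M+6 0.1399, M+8 0.0311, M+10 0.0028. Base peak = M+2.
P(M+2) = C(5,1) × 0.692^4 × 0.308^1 = 5 × 0.22931073 × 0.3080 = 0.353139 (base)
P(M+8) = C(5,4) × 0.692^1 × 0.308^4 = 5 × 0.6920 × 0.00899918 = 0.031137
Relative intensity = 0.031137 / 0.353139 × 100 = 8.8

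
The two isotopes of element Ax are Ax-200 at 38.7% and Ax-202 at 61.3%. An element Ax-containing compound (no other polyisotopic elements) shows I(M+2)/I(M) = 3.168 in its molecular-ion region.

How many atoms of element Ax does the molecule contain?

2

For n independent Ax atoms, I(M+2)/I(M) = n · (abundance Ax-202) / (abundance Ax-200) = n · 0.613/0.387.
n = 3.168 × 0.387/0.613 = 2.00 ≈ 2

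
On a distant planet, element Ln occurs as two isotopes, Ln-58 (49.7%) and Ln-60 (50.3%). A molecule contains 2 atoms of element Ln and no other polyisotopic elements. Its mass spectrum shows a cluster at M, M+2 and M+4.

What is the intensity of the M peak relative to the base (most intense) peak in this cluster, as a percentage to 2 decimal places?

(0.497 + 0.503)^2 gives M 0.2470, M+2 0.5000, M+4 0.2530; the largest is M+2.
P(M+2) = C(2,1) × 0.497^1 × 0.503^1 = 2 × 0.4970 × 0.5030 = 0.499982 (base)
P(M) = C(2,0) × 0.497^2 × 0.503^0 = 1 × 0.247009 × 1.0000 = 0.247009
Relative intensity = 0.247009 / 0.499982 × 100 = 49.40

49.40%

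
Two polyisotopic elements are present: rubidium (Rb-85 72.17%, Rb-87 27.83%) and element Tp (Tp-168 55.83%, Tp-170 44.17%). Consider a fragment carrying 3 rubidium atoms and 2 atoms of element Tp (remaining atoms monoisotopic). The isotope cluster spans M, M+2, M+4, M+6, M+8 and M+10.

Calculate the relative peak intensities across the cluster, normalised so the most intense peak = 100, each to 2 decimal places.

34.45 : 94.37 : 100.00 : 51.24 : 12.75 : 1.24

Rubidium pattern (n=3): 0.37589809 : 0.43485841 : 0.16768892 : 0.02155458
Element Tp pattern (n=2): 0.31169889 : 0.49320222 : 0.19509889
Convolve the two distributions (both contribute in 2-u steps):
  M: 0.37589809×0.31169889 = 0.117167
  M+2: 0.37589809×0.49320222 + 0.43485841×0.31169889 = 0.320939
  M+4: 0.37589809×0.19509889 + 0.43485841×0.49320222 + 0.16768892×0.31169889 = 0.340079
  M+6: 0.43485841×0.19509889 + 0.16768892×0.49320222 + 0.02155458×0.31169889 = 0.174263
  M+8: 0.16768892×0.19509889 + 0.02155458×0.49320222 = 0.043347
  M+10: 0.02155458×0.19509889 = 0.004205
Scale to base peak (0.340079) = 100: 34.45 : 94.37 : 100.00 : 51.24 : 12.75 : 1.24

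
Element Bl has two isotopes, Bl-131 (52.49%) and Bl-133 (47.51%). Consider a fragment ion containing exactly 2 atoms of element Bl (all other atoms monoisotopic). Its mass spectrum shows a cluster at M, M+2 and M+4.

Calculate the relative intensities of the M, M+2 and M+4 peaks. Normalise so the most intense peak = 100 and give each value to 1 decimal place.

55.2 : 100.0 : 45.3

The 2 Bl atoms are independent, so intensities follow the terms of (0.5249 + 0.4751)^2.
P(M) = 0.5249^2 = 0.275520
P(M+2) = 2 × 0.5249^1 × 0.4751^1 = 0.498760
P(M+4) = 0.4751^2 = 0.225720
The M+2 peak is largest (0.498760); scaling to 100 gives 55.2 : 100.0 : 45.3.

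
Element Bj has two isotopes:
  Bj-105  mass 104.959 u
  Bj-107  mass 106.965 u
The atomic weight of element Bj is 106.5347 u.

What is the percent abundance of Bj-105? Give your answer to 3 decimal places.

21.451%

With x = fraction of Bj-105 (so Bj-107 is 1 − x):
104.959·x + 106.965·(1 − x) = 106.5347
(104.959 − 106.965)·x = 106.5347 − 106.965
x = -0.4303 / -2.006 = 0.21451 → 21.451% Bj-105, 78.549% Bj-107.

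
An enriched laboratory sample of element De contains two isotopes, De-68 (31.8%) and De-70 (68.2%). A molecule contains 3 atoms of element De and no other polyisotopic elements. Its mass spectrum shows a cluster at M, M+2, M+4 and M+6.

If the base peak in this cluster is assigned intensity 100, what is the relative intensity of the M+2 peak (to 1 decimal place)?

46.6

Binomial terms of (0.318 + 0.682)^3: M 0.0322, M+2 0.2069, M+4 0.4437, M+6 0.3172 → M+4 is the base peak.
P(M+4) = C(3,2) × 0.318^1 × 0.682^2 = 3 × 0.3180 × 0.465124 = 0.443728 (base)
P(M+2) = C(3,1) × 0.318^2 × 0.682^1 = 3 × 0.101124 × 0.6820 = 0.206900
Relative intensity = 0.206900 / 0.443728 × 100 = 46.6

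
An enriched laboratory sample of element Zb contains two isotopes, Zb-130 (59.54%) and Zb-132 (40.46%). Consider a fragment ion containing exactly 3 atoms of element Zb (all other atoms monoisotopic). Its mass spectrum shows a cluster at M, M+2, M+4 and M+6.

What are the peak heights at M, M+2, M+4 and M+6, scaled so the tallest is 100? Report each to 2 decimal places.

Each Zb atom is independently Zb-130 (p = 0.5954) or Zb-132 (q = 0.4046); the cluster is the binomial expansion (p + q)^3.
P(M) = 0.5954^3 = 0.211070
P(M+2) = 3 × 0.5954^2 × 0.4046^1 = 0.430294
P(M+4) = 3 × 0.5954^1 × 0.4046^2 = 0.292403
P(M+6) = 0.4046^3 = 0.066233
The M+2 peak is largest (0.430294); scaling to 100 gives 49.05 : 100.00 : 67.95 : 15.39.

49.05 : 100.00 : 67.95 : 15.39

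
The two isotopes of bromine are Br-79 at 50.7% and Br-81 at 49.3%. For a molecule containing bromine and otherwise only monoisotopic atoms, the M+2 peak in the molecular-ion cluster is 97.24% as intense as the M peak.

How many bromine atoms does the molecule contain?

With n Br atoms, P(M+2)/P(M) = C(n,1)·p^(n−1)q / p^n = n·q/p = n · 0.493/0.507.
n = 0.9724 × 0.507/0.493 = 1.00 ≈ 1

1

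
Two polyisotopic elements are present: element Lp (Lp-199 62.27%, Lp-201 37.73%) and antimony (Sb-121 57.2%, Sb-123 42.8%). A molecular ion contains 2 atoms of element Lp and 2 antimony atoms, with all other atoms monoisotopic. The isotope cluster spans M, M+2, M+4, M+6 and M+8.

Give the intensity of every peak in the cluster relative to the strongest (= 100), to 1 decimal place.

Element Lp pattern (n=2): 0.38775529 : 0.46988942 : 0.14235529
Antimony pattern (n=2): 0.327184 : 0.489632 : 0.183184
Convolve the two distributions (both contribute in 2-u steps):
  M: 0.38775529×0.327184 = 0.126867
  M+2: 0.38775529×0.489632 + 0.46988942×0.327184 = 0.343598
  M+4: 0.38775529×0.183184 + 0.46988942×0.489632 + 0.14235529×0.327184 = 0.347680
  M+6: 0.46988942×0.183184 + 0.14235529×0.489632 = 0.155778
  M+8: 0.14235529×0.183184 = 0.026077
Scale to base peak (0.347680) = 100: 36.5 : 98.8 : 100.0 : 44.8 : 7.5

36.5 : 98.8 : 100.0 : 44.8 : 7.5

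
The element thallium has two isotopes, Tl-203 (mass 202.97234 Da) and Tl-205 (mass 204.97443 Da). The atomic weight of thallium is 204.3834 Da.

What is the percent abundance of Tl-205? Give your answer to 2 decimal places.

With x = fraction of Tl-203 (so Tl-205 is 1 − x):
202.97234·x + 204.97443·(1 − x) = 204.3834
(202.97234 − 204.97443)·x = 204.3834 − 204.97443
x = -0.59103 / -2.00209 = 0.29521 → 29.52% Tl-203, 70.48% Tl-205.

70.48%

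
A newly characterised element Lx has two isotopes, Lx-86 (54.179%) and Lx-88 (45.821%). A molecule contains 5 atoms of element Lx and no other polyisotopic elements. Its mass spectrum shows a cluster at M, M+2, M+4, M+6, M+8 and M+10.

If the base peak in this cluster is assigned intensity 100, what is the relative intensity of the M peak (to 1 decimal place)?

14.0

Term probabilities: M 0.0467, M+2 0.1974, M+4 0.3339, M+6 0.2824, M+8 0.1194, M+10 0.0202. Base peak = M+4.
P(M+4) = C(5,2) × 0.54179^3 × 0.45821^2 = 10 × 0.15903509 × 0.2099564 = 0.333904 (base)
P(M) = C(5,0) × 0.54179^5 × 0.45821^0 = 1 × 0.04668259 × 1.0000 = 0.046683
Relative intensity = 0.046683 / 0.333904 × 100 = 14.0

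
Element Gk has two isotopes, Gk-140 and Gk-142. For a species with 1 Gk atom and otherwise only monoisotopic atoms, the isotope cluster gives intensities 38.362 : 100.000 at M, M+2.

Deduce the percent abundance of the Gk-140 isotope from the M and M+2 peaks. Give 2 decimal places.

Let p = fractional abundance of Gk-140. I(M+2)/I(M) = [C(1,1)·p^0·(1−p)] / p^1 = 1·(1−p)/p = 100.000/38.362 = 2.6067
(1−p)/p = 2.6067/1 = 2.6067  ⇒  p = 1/(1 + 2.6067) = 0.2773
Gk-140: 27.73%, Gk-142: 72.27%.

27.73%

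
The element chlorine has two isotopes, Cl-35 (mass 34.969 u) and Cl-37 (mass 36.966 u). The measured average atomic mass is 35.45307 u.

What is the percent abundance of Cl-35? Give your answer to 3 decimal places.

Writing the weighted mean with unknown fraction x of Cl-35:
34.969·x + 36.966·(1 − x) = 35.45307
(34.969 − 36.966)·x = 35.45307 − 36.966
x = -1.51293 / -1.997 = 0.75760 → 75.760% Cl-35, 24.240% Cl-37.

75.760%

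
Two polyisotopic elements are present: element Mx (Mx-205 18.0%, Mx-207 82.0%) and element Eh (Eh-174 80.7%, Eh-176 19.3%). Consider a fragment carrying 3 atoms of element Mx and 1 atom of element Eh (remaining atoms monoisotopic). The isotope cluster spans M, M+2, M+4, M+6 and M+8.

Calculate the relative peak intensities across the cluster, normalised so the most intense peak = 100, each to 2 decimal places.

Element Mx pattern (n=3): 0.005832 : 0.079704 : 0.363096 : 0.551368
Element Eh pattern (n=1): 0.8070 : 0.1930
Convolve the two distributions (both contribute in 2-u steps):
  M: 0.005832×0.8070 = 0.004706
  M+2: 0.005832×0.1930 + 0.079704×0.8070 = 0.065447
  M+4: 0.079704×0.1930 + 0.363096×0.8070 = 0.308401
  M+6: 0.363096×0.1930 + 0.551368×0.8070 = 0.515032
  M+8: 0.551368×0.1930 = 0.106414
Scale to base peak (0.515032) = 100: 0.91 : 12.71 : 59.88 : 100.00 : 20.66

0.91 : 12.71 : 59.88 : 100.00 : 20.66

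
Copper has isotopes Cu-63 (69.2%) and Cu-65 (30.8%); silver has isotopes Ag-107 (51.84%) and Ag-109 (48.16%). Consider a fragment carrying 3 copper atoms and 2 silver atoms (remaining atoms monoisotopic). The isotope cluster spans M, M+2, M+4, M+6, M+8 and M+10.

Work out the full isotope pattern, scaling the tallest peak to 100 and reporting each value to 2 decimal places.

Copper pattern (n=3): 0.33137389 : 0.44247034 : 0.19693766 : 0.02921811
Silver pattern (n=2): 0.26873856 : 0.49932288 : 0.23193856
Convolve the two distributions (both contribute in 2-u steps):
  M: 0.33137389×0.26873856 = 0.089053
  M+2: 0.33137389×0.49932288 + 0.44247034×0.26873856 = 0.284371
  M+4: 0.33137389×0.23193856 + 0.44247034×0.49932288 + 0.19693766×0.26873856 = 0.350719
  M+6: 0.44247034×0.23193856 + 0.19693766×0.49932288 + 0.02921811×0.26873856 = 0.208813
  M+8: 0.19693766×0.23193856 + 0.02921811×0.49932288 = 0.060267
  M+10: 0.02921811×0.23193856 = 0.006777
Scale to base peak (0.350719) = 100: 25.39 : 81.08 : 100.00 : 59.54 : 17.18 : 1.93

25.39 : 81.08 : 100.00 : 59.54 : 17.18 : 1.93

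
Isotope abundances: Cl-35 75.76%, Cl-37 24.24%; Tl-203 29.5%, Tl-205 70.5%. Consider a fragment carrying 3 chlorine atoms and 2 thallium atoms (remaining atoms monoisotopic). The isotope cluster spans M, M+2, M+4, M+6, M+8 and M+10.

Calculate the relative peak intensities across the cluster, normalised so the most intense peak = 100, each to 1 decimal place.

Chlorine pattern (n=3): 0.4348304 : 0.41738208 : 0.13354464 : 0.01424288
Thallium pattern (n=2): 0.087025 : 0.41595 : 0.497025
Convolve the two distributions (both contribute in 2-u steps):
  M: 0.4348304×0.087025 = 0.037841
  M+2: 0.4348304×0.41595 + 0.41738208×0.087025 = 0.217190
  M+4: 0.4348304×0.497025 + 0.41738208×0.41595 + 0.13354464×0.087025 = 0.401353
  M+6: 0.41738208×0.497025 + 0.13354464×0.41595 + 0.01424288×0.087025 = 0.264237
  M+8: 0.13354464×0.497025 + 0.01424288×0.41595 = 0.072299
  M+10: 0.01424288×0.497025 = 0.007079
Scale to base peak (0.401353) = 100: 9.4 : 54.1 : 100.0 : 65.8 : 18.0 : 1.8

9.4 : 54.1 : 100.0 : 65.8 : 18.0 : 1.8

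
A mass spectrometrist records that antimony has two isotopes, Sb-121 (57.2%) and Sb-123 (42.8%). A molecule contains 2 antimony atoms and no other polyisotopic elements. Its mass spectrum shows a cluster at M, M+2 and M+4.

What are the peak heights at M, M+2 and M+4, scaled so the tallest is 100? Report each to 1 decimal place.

66.8 : 100.0 : 37.4

Each Sb atom is independently Sb-121 (p = 0.572) or Sb-123 (q = 0.428); the cluster is the binomial expansion (p + q)^2.
P(M) = 0.572^2 = 0.327184
P(M+2) = 2 × 0.572^1 × 0.428^1 = 0.489632
P(M+4) = 0.428^2 = 0.183184
The M+2 peak is largest (0.489632); scaling to 100 gives 66.8 : 100.0 : 37.4.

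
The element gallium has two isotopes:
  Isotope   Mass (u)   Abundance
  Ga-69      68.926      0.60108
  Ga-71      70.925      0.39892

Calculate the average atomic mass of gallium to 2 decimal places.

Average mass = Σ (abundance × isotope mass) = 0.60108 × 68.926 + 0.39892 × 70.925
= 41.4300 + 28.2934 = 69.7234 u

69.72 u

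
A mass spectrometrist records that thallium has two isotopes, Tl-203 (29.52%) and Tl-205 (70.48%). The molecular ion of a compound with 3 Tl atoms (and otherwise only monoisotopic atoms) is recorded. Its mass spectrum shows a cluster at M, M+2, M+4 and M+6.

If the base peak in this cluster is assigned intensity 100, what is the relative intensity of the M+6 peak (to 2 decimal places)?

(0.2952 + 0.7048)^3 gives M 0.0257, M+2 0.1843, M+4 0.4399, M+6 0.3501; the largest is M+4.
P(M+4) = C(3,2) × 0.2952^1 × 0.7048^2 = 3 × 0.2952 × 0.49674304 = 0.439916 (base)
P(M+6) = C(3,3) × 0.2952^0 × 0.7048^3 = 1 × 1.0000 × 0.35010449 = 0.350104
Relative intensity = 0.350104 / 0.439916 × 100 = 79.58

79.58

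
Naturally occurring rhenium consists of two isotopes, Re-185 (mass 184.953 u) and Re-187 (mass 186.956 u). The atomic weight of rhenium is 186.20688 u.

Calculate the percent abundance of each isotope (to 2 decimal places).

With x = fraction of Re-185 (so Re-187 is 1 − x):
184.953·x + 186.956·(1 − x) = 186.20688
(184.953 − 186.956)·x = 186.20688 − 186.956
x = -0.74912 / -2.003 = 0.37400 → 37.40% Re-185, 62.60% Re-187.

Re-185: 37.40%, Re-187: 62.60%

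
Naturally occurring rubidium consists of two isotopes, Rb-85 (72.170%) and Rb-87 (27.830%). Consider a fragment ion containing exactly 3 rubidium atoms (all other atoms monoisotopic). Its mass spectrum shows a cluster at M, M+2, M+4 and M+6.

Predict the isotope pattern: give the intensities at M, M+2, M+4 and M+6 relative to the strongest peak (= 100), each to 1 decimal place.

Each Rb atom is independently Rb-85 (p = 0.72170) or Rb-87 (q = 0.27830); the cluster is the binomial expansion (p + q)^3.
P(M) = 0.72170^3 = 0.375898
P(M+2) = 3 × 0.72170^2 × 0.27830^1 = 0.434858
P(M+4) = 3 × 0.72170^1 × 0.27830^2 = 0.167689
P(M+6) = 0.27830^3 = 0.021555
The M+2 peak is largest (0.434858); scaling to 100 gives 86.4 : 100.0 : 38.6 : 5.0.

86.4 : 100.0 : 38.6 : 5.0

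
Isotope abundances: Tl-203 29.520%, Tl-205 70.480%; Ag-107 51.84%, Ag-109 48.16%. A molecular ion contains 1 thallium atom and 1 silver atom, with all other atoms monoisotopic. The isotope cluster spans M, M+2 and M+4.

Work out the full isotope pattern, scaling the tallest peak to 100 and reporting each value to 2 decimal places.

Thallium pattern (n=1): 0.2952 : 0.7048
Silver pattern (n=1): 0.5184 : 0.4816
Convolve the two distributions (both contribute in 2-u steps):
  M: 0.2952×0.5184 = 0.153032
  M+2: 0.2952×0.4816 + 0.7048×0.5184 = 0.507537
  M+4: 0.7048×0.4816 = 0.339432
Scale to base peak (0.507537) = 100: 30.15 : 100.00 : 66.88

30.15 : 100.00 : 66.88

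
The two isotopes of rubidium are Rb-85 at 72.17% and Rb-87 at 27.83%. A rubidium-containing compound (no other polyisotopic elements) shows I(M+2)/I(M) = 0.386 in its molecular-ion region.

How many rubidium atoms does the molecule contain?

1

For n independent Rb atoms, I(M+2)/I(M) = n · (abundance Rb-87) / (abundance Rb-85) = n · 0.2783/0.7217.
n = 0.386 × 0.7217/0.2783 = 1.00 ≈ 1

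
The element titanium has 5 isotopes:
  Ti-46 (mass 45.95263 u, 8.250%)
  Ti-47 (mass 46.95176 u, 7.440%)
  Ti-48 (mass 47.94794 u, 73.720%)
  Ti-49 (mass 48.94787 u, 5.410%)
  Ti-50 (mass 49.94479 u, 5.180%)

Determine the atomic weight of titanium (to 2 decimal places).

47.87 u

Weight each isotope mass by its fractional abundance: 0.08250 × 45.95263 + 0.07440 × 46.95176 + 0.73720 × 47.94794 + 0.05410 × 48.94787 + 0.05180 × 49.94479
= 3.791092 + 3.493211 + 35.347221 + 2.648080 + 2.587140 = 47.866744 u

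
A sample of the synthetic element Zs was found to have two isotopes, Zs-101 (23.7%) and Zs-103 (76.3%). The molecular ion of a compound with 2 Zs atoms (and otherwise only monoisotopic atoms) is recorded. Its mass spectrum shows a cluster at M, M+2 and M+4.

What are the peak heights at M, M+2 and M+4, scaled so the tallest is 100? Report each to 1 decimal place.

9.6 : 62.1 : 100.0

The 2 Zs atoms are independent, so intensities follow the terms of (0.237 + 0.763)^2.
P(M) = 0.237^2 = 0.056169
P(M+2) = 2 × 0.237^1 × 0.763^1 = 0.361662
P(M+4) = 0.763^2 = 0.582169
The M+4 peak is largest (0.582169); scaling to 100 gives 9.6 : 62.1 : 100.0.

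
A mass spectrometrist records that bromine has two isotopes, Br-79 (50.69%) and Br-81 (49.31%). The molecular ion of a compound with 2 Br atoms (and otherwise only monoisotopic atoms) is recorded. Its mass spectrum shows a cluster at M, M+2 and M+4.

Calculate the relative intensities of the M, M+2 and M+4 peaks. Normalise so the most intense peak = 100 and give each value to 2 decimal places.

The 2 Br atoms are independent, so intensities follow the terms of (0.5069 + 0.4931)^2.
P(M) = 0.5069^2 = 0.256948
P(M+2) = 2 × 0.5069^1 × 0.4931^1 = 0.499905
P(M+4) = 0.4931^2 = 0.243148
The M+2 peak is largest (0.499905); scaling to 100 gives 51.40 : 100.00 : 48.64.

51.40 : 100.00 : 48.64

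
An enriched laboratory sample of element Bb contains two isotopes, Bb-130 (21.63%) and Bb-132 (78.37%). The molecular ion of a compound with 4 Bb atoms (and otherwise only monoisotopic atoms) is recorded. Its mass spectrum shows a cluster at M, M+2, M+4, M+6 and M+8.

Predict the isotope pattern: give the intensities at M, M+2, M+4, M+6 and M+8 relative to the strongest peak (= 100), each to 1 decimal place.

The 4 Bb atoms are independent, so intensities follow the terms of (0.2163 + 0.7837)^4.
P(M) = 0.2163^4 = 0.002189
P(M+2) = 4 × 0.2163^3 × 0.7837^1 = 0.031723
P(M+4) = 6 × 0.2163^2 × 0.7837^2 = 0.172411
P(M+6) = 4 × 0.2163^1 × 0.7837^3 = 0.416453
P(M+8) = 0.7837^4 = 0.377224
The M+6 peak is largest (0.416453); scaling to 100 gives 0.5 : 7.6 : 41.4 : 100.0 : 90.6.

0.5 : 7.6 : 41.4 : 100.0 : 90.6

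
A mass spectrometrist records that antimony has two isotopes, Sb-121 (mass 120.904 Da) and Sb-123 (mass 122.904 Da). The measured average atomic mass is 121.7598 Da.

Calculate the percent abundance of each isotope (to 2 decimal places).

Sb-121: 57.21%, Sb-123: 42.79%

With x = fraction of Sb-121 (so Sb-123 is 1 − x):
120.904·x + 122.904·(1 − x) = 121.7598
(120.904 − 122.904)·x = 121.7598 − 122.904
x = -1.1442 / -2.000 = 0.57210 → 57.21% Sb-121, 42.79% Sb-123.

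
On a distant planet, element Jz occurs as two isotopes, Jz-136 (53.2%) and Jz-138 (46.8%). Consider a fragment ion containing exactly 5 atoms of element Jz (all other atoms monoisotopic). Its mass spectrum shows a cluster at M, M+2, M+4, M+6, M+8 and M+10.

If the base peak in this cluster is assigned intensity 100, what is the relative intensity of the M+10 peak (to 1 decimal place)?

6.8

Term probabilities: M 0.0426, M+2 0.1874, M+4 0.3298, M+6 0.2901, M+8 0.1276, M+10 0.0225. Base peak = M+4.
P(M+4) = C(5,2) × 0.532^3 × 0.468^2 = 10 × 0.15056877 × 0.219024 = 0.329782 (base)
P(M+10) = C(5,5) × 0.532^0 × 0.468^5 = 1 × 1.0000 × 0.02245067 = 0.022451
Relative intensity = 0.022451 / 0.329782 × 100 = 6.8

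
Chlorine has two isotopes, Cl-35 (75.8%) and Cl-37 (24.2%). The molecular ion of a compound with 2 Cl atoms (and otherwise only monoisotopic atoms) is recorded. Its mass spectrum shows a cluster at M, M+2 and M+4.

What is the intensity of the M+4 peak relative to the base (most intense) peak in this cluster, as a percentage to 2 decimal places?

Term probabilities: M 0.5746, M+2 0.3669, M+4 0.0586. Base peak = M.
P(M) = C(2,0) × 0.758^2 × 0.242^0 = 1 × 0.574564 × 1.0000 = 0.574564 (base)
P(M+4) = C(2,2) × 0.758^0 × 0.242^2 = 1 × 1.0000 × 0.058564 = 0.058564
Relative intensity = 0.058564 / 0.574564 × 100 = 10.19

10.19%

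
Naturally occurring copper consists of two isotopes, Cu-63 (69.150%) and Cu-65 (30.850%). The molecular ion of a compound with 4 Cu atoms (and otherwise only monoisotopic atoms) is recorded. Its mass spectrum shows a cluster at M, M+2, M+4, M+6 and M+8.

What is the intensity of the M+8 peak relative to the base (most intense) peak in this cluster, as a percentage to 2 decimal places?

2.22%

(0.69150 + 0.30850)^4 gives M 0.2286, M+2 0.4080, M+4 0.2731, M+6 0.0812, M+8 0.0091; the largest is M+2.
P(M+2) = C(4,1) × 0.69150^3 × 0.30850^1 = 4 × 0.33065611 × 0.3085 = 0.408030 (base)
P(M+8) = C(4,4) × 0.69150^0 × 0.30850^4 = 1 × 1.0000 × 0.00905776 = 0.009058
Relative intensity = 0.009058 / 0.408030 × 100 = 2.22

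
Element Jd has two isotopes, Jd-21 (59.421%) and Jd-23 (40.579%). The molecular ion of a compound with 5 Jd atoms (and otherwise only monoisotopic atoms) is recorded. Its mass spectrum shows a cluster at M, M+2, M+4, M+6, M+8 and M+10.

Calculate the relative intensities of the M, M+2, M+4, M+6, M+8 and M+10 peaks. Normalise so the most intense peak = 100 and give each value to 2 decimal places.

Expanding (0.59421 + 0.40579)^5:
P(M) = 0.59421^5 = 0.074080
P(M+2) = 5 × 0.59421^4 × 0.40579^1 = 0.252948
P(M+4) = 10 × 0.59421^3 × 0.40579^2 = 0.345480
P(M+6) = 10 × 0.59421^2 × 0.40579^3 = 0.235930
P(M+8) = 5 × 0.59421^1 × 0.40579^4 = 0.080559
P(M+10) = 0.40579^5 = 0.011003
The M+4 peak is largest (0.345480); scaling to 100 gives 21.44 : 73.22 : 100.00 : 68.29 : 23.32 : 3.18.

21.44 : 73.22 : 100.00 : 68.29 : 23.32 : 3.18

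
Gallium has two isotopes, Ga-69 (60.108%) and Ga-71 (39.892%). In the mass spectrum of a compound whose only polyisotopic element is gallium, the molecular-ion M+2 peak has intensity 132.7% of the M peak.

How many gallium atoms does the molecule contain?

2

The M+2/M ratio from n Ga atoms is n · q/p = n · 0.39892/0.60108.
n = 1.327 × 0.60108/0.39892 = 2.00 ≈ 2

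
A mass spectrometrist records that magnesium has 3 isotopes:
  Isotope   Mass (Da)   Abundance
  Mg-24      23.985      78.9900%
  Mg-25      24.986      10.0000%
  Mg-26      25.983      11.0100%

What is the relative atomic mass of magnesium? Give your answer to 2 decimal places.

Ar = Σ fᵢ·mᵢ = 0.789900 × 23.985 + 0.100000 × 24.986 + 0.110100 × 25.983
= 18.9458 + 2.4986 + 2.8607 = 24.3051 Da

24.31 Da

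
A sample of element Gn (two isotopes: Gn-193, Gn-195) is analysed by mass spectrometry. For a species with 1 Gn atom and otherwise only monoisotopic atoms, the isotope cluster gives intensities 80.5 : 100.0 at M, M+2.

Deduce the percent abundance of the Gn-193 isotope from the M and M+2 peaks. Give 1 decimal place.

44.6%

Write p for the Gn-193 fraction. I(M+2)/I(M) = [C(1,1)·p^0·(1−p)] / p^1 = 1·(1−p)/p = 100.0/80.5 = 1.2422
(1−p)/p = 1.2422/1 = 1.2422  ⇒  p = 1/(1 + 1.2422) = 0.4460
Gn-193: 44.6%, Gn-195: 55.4%.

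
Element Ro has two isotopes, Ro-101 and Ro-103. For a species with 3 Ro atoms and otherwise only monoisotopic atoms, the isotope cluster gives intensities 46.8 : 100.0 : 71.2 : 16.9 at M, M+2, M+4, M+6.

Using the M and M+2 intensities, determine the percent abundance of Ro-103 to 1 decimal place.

Write p for the Ro-101 fraction. I(M+2)/I(M) = [C(3,1)·p^2·(1−p)] / p^3 = 3·(1−p)/p = 100.0/46.8 = 2.1368
(1−p)/p = 2.1368/3 = 0.7123  ⇒  p = 1/(1 + 0.7123) = 0.5840
Ro-101: 58.4%, Ro-103: 41.6%.

41.6%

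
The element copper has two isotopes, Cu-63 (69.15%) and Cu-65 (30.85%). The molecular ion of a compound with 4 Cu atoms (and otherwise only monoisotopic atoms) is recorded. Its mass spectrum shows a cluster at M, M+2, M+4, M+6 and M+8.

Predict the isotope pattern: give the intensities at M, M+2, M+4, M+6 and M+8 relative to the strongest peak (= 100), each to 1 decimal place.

The 4 Cu atoms are independent, so intensities follow the terms of (0.6915 + 0.3085)^4.
P(M) = 0.6915^4 = 0.228649
P(M+2) = 4 × 0.6915^3 × 0.3085^1 = 0.408030
P(M+4) = 6 × 0.6915^2 × 0.3085^2 = 0.273052
P(M+6) = 4 × 0.6915^1 × 0.3085^3 = 0.081212
P(M+8) = 0.3085^4 = 0.009058
The M+2 peak is largest (0.408030); scaling to 100 gives 56.0 : 100.0 : 66.9 : 19.9 : 2.2.

56.0 : 100.0 : 66.9 : 19.9 : 2.2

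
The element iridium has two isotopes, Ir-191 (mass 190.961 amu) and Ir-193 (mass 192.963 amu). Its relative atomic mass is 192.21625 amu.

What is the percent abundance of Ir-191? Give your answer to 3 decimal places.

37.300%

Let x be the fractional abundance of Ir-191; then Ir-193 has abundance 1 − x.
190.961·x + 192.963·(1 − x) = 192.21625
(190.961 − 192.963)·x = 192.21625 − 192.963
x = -0.74675 / -2.002 = 0.37300 → 37.300% Ir-191, 62.700% Ir-193.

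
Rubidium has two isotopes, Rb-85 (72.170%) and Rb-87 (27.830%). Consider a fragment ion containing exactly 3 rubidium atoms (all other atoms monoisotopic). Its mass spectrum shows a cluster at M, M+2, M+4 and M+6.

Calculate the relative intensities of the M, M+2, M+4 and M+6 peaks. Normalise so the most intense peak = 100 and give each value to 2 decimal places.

Expanding (0.72170 + 0.27830)^3:
P(M) = 0.72170^3 = 0.375898
P(M+2) = 3 × 0.72170^2 × 0.27830^1 = 0.434858
P(M+4) = 3 × 0.72170^1 × 0.27830^2 = 0.167689
P(M+6) = 0.27830^3 = 0.021555
The M+2 peak is largest (0.434858); scaling to 100 gives 86.44 : 100.00 : 38.56 : 4.96.

86.44 : 100.00 : 38.56 : 4.96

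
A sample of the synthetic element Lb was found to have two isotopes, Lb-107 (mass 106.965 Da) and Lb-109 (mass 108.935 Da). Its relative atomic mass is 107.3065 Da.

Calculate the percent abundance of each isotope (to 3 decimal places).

Lb-107: 82.665%, Lb-109: 17.335%

Writing the weighted mean with unknown fraction x of Lb-107:
106.965·x + 108.935·(1 − x) = 107.3065
(106.965 − 108.935)·x = 107.3065 − 108.935
x = -1.6285 / -1.970 = 0.82665 → 82.665% Lb-107, 17.335% Lb-109.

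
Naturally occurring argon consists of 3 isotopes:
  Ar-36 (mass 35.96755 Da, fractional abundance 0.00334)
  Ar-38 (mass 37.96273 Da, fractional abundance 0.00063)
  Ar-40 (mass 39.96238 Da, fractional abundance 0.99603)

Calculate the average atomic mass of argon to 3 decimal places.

Average mass = Σ (abundance × isotope mass) = 0.00334 × 35.96755 + 0.00063 × 37.96273 + 0.99603 × 39.96238
= 0.120132 + 0.023917 + 39.803729 = 39.947778 Da

39.948 Da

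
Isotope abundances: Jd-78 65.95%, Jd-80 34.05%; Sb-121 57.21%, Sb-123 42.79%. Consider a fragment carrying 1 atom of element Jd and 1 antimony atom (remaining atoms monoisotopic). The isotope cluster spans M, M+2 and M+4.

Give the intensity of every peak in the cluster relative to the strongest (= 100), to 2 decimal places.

Element Jd pattern (n=1): 0.6595 : 0.3405
Antimony pattern (n=1): 0.5721 : 0.4279
Convolve the two distributions (both contribute in 2-u steps):
  M: 0.6595×0.5721 = 0.377300
  M+2: 0.6595×0.4279 + 0.3405×0.5721 = 0.477000
  M+4: 0.3405×0.4279 = 0.145700
Scale to base peak (0.477000) = 100: 79.10 : 100.00 : 30.55

79.10 : 100.00 : 30.55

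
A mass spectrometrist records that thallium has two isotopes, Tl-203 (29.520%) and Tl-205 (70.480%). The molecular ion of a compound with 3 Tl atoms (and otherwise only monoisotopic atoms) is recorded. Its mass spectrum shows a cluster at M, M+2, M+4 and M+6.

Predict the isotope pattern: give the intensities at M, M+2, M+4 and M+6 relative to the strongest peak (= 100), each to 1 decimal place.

Expanding (0.29520 + 0.70480)^3:
P(M) = 0.29520^3 = 0.025725
P(M+2) = 3 × 0.29520^2 × 0.70480^1 = 0.184255
P(M+4) = 3 × 0.29520^1 × 0.70480^2 = 0.439916
P(M+6) = 0.70480^3 = 0.350104
The M+4 peak is largest (0.439916); scaling to 100 gives 5.8 : 41.9 : 100.0 : 79.6.

5.8 : 41.9 : 100.0 : 79.6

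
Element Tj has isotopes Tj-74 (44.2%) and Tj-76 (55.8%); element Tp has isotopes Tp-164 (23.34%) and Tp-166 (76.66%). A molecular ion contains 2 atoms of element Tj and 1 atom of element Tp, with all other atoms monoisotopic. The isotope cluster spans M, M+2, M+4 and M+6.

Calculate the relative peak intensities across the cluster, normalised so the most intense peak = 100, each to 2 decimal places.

Element Tj pattern (n=2): 0.195364 : 0.493272 : 0.311364
Element Tp pattern (n=1): 0.2334 : 0.7666
Convolve the two distributions (both contribute in 2-u steps):
  M: 0.195364×0.2334 = 0.045598
  M+2: 0.195364×0.7666 + 0.493272×0.2334 = 0.264896
  M+4: 0.493272×0.7666 + 0.311364×0.2334 = 0.450815
  M+6: 0.311364×0.7666 = 0.238692
Scale to base peak (0.450815) = 100: 10.11 : 58.76 : 100.00 : 52.95

10.11 : 58.76 : 100.00 : 52.95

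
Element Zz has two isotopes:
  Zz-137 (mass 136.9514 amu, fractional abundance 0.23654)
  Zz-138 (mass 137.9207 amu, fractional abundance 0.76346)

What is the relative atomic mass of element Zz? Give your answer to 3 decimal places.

Average mass = Σ (abundance × isotope mass) = 0.23654 × 136.9514 + 0.76346 × 137.9207
= 32.39448 + 105.29694 = 137.69142 amu

137.691 amu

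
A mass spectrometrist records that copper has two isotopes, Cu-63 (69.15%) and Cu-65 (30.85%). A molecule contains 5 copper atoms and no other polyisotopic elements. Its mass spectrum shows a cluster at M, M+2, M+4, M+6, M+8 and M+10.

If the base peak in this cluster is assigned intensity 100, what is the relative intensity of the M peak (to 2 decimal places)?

44.83

(0.6915 + 0.3085)^5 gives M 0.1581, M+2 0.3527, M+4 0.3147, M+6 0.1404, M+8 0.0313, M+10 0.0028; the largest is M+2.
P(M+2) = C(5,1) × 0.6915^4 × 0.3085^1 = 5 × 0.2286487 × 0.3085 = 0.352691 (base)
P(M) = C(5,0) × 0.6915^5 × 0.3085^0 = 1 × 0.15811058 × 1.0000 = 0.158111
Relative intensity = 0.158111 / 0.352691 × 100 = 44.83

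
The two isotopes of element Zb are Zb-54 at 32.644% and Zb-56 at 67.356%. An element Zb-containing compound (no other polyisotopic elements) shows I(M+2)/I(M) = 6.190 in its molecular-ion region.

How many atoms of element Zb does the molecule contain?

3

The M+2/M ratio from n Zb atoms is n · q/p = n · 0.67356/0.32644.
n = 6.190 × 0.32644/0.67356 = 3.00 ≈ 3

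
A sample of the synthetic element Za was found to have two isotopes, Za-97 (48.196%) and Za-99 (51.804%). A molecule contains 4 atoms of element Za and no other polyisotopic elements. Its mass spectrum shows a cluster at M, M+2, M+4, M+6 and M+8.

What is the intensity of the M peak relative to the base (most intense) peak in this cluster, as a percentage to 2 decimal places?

14.43%

Binomial terms of (0.48196 + 0.51804)^4: M 0.0540, M+2 0.2320, M+4 0.3740, M+6 0.2680, M+8 0.0720 → M+4 is the base peak.
P(M+4) = C(4,2) × 0.48196^2 × 0.51804^2 = 6 × 0.23228544 × 0.26836544 = 0.374024 (base)
P(M) = C(4,0) × 0.48196^4 × 0.51804^0 = 1 × 0.05395653 × 1.0000 = 0.053957
Relative intensity = 0.053957 / 0.374024 × 100 = 14.43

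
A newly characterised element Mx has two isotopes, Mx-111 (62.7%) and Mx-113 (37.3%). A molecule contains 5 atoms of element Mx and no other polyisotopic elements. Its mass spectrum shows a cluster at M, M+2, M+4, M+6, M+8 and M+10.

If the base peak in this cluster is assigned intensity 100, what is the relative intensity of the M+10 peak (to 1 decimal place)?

Term probabilities: M 0.0969, M+2 0.2882, M+4 0.3429, M+6 0.2040, M+8 0.0607, M+10 0.0072. Base peak = M+4.
P(M+4) = C(5,2) × 0.627^3 × 0.373^2 = 10 × 0.24649188 × 0.139129 = 0.342942 (base)
P(M+10) = C(5,5) × 0.627^0 × 0.373^5 = 1 × 1.0000 × 0.00722012 = 0.007220
Relative intensity = 0.007220 / 0.342942 × 100 = 2.1

2.1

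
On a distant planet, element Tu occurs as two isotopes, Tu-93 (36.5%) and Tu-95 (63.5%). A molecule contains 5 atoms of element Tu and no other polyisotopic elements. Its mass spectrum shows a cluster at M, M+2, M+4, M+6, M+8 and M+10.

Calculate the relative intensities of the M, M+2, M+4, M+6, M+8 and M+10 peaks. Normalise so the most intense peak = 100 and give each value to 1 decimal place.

The 5 Tu atoms are independent, so intensities follow the terms of (0.365 + 0.635)^5.
P(M) = 0.365^5 = 0.006478
P(M+2) = 5 × 0.365^4 × 0.635^1 = 0.056353
P(M+4) = 10 × 0.365^3 × 0.635^2 = 0.196077
P(M+6) = 10 × 0.365^2 × 0.635^3 = 0.341120
P(M+8) = 5 × 0.365^1 × 0.635^4 = 0.296727
P(M+10) = 0.635^5 = 0.103245
The M+6 peak is largest (0.341120); scaling to 100 gives 1.9 : 16.5 : 57.5 : 100.0 : 87.0 : 30.3.

1.9 : 16.5 : 57.5 : 100.0 : 87.0 : 30.3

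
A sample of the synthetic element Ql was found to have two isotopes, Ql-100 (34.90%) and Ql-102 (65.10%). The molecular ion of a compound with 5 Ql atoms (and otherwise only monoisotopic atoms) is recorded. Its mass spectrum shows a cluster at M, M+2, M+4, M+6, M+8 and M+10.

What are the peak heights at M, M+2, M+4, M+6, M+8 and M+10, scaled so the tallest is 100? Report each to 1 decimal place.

1.5 : 14.4 : 53.6 : 100.0 : 93.3 : 34.8

Each Ql atom is independently Ql-100 (p = 0.3490) or Ql-102 (q = 0.6510); the cluster is the binomial expansion (p + q)^5.
P(M) = 0.3490^5 = 0.005178
P(M+2) = 5 × 0.3490^4 × 0.6510^1 = 0.048289
P(M+4) = 10 × 0.3490^3 × 0.6510^2 = 0.180152
P(M+6) = 10 × 0.3490^2 × 0.6510^3 = 0.336042
P(M+8) = 5 × 0.3490^1 × 0.6510^4 = 0.313415
P(M+10) = 0.6510^5 = 0.116924
The M+6 peak is largest (0.336042); scaling to 100 gives 1.5 : 14.4 : 53.6 : 100.0 : 93.3 : 34.8.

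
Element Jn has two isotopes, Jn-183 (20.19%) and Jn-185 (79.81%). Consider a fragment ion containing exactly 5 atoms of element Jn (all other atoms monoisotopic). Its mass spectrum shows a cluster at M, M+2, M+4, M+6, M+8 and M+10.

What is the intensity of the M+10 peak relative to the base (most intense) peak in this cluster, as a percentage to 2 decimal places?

79.06%

Binomial terms of (0.2019 + 0.7981)^5: M 0.0003, M+2 0.0066, M+4 0.0524, M+6 0.2072, M+8 0.4096, M+10 0.3238 → M+8 is the base peak.
P(M+8) = C(5,4) × 0.2019^1 × 0.7981^4 = 5 × 0.2019 × 0.40572264 = 0.409577 (base)
P(M+10) = C(5,5) × 0.2019^0 × 0.7981^5 = 1 × 1.0000 × 0.32380724 = 0.323807
Relative intensity = 0.323807 / 0.409577 × 100 = 79.06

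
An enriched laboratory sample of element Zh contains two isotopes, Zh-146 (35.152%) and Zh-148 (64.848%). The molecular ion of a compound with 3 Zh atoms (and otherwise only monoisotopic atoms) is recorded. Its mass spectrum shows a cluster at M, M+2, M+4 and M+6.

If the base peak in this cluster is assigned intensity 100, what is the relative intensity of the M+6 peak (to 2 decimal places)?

Binomial terms of (0.35152 + 0.64848)^3: M 0.0434, M+2 0.2404, M+4 0.4435, M+6 0.2727 → M+4 is the base peak.
P(M+4) = C(3,2) × 0.35152^1 × 0.64848^2 = 3 × 0.35152 × 0.42052631 = 0.443470 (base)
P(M+6) = C(3,3) × 0.35152^0 × 0.64848^3 = 1 × 1.0000 × 0.2727029 = 0.272703
Relative intensity = 0.272703 / 0.443470 × 100 = 61.49

61.49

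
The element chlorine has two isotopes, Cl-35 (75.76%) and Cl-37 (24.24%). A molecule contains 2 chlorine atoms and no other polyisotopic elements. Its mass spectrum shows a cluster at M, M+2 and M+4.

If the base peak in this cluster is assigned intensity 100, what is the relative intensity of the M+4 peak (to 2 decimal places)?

10.24

Binomial terms of (0.7576 + 0.2424)^2: M 0.5740, M+2 0.3673, M+4 0.0588 → M is the base peak.
P(M) = C(2,0) × 0.7576^2 × 0.2424^0 = 1 × 0.57395776 × 1.0000 = 0.573958 (base)
P(M+4) = C(2,2) × 0.7576^0 × 0.2424^2 = 1 × 1.0000 × 0.05875776 = 0.058758
Relative intensity = 0.058758 / 0.573958 × 100 = 10.24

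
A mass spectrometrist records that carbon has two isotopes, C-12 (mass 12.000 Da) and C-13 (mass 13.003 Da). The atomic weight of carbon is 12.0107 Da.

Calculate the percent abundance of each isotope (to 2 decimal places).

Writing the weighted mean with unknown fraction x of C-12:
12.000·x + 13.003·(1 − x) = 12.0107
(12.000 − 13.003)·x = 12.0107 − 13.003
x = -0.9923 / -1.003 = 0.98933 → 98.93% C-12, 1.07% C-13.

C-12: 98.93%, C-13: 1.07%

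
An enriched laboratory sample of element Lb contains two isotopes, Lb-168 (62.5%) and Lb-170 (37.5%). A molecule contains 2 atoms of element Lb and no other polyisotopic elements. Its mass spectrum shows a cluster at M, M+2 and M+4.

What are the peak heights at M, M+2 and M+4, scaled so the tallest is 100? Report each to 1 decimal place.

83.3 : 100.0 : 30.0

Expanding (0.625 + 0.375)^2:
P(M) = 0.625^2 = 0.390625
P(M+2) = 2 × 0.625^1 × 0.375^1 = 0.468750
P(M+4) = 0.375^2 = 0.140625
The M+2 peak is largest (0.468750); scaling to 100 gives 83.3 : 100.0 : 30.0.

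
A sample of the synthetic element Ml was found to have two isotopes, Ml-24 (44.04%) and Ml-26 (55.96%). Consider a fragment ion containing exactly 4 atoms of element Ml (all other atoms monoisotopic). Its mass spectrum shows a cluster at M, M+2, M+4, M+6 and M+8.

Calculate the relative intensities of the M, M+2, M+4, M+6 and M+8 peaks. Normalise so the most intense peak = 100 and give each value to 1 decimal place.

10.3 : 52.5 : 100.0 : 84.7 : 26.9

Expanding (0.4404 + 0.5596)^4:
P(M) = 0.4404^4 = 0.037617
P(M+2) = 4 × 0.4404^3 × 0.5596^1 = 0.191196
P(M+4) = 6 × 0.4404^2 × 0.5596^2 = 0.364419
P(M+6) = 4 × 0.4404^1 × 0.5596^3 = 0.308703
P(M+8) = 0.5596^4 = 0.098064
The M+4 peak is largest (0.364419); scaling to 100 gives 10.3 : 52.5 : 100.0 : 84.7 : 26.9.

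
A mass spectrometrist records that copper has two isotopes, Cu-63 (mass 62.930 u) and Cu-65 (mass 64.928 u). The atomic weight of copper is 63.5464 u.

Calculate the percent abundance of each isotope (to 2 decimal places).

Let x be the fractional abundance of Cu-63; then Cu-65 has abundance 1 − x.
62.930·x + 64.928·(1 − x) = 63.5464
(62.930 − 64.928)·x = 63.5464 − 64.928
x = -1.3816 / -1.998 = 0.69149 → 69.15% Cu-63, 30.85% Cu-65.

Cu-63: 69.15%, Cu-65: 30.85%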